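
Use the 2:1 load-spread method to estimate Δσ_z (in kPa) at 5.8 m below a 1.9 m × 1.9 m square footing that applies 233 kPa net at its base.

By the 2:1 method the load spreads at 1 horizontal : 2 vertical, so at depth z the loaded area has grown by z in each plan dimension:
Δσ = qBL/((B+z)(L+z)) = 233×1.9×1.9/((1.9+5.8)(1.9+5.8)) = 14.187 kPa

Δσ_z ≈ 14.2 kPa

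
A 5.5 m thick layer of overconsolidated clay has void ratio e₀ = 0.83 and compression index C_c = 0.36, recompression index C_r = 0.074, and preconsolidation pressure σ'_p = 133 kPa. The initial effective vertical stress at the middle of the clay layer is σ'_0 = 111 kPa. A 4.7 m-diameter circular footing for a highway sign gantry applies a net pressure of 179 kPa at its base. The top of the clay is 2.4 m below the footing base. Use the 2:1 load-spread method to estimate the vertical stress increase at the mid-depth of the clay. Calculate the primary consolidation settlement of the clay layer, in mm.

S_c ≈ 79.4 mm

Mid-depth of clay below the footing base: z = 2.4 + 5.5/2 = 5.15 m.
Stress increase at mid-clay by the 2:1 spreading method:
Δσ ≈ qD²/(D+z)² = 179×4.7²/(4.7+5.15)² = 40.755 kPa
Final effective stress: σ'_f = 111 + 40.755 = 151.75 kPa.
σ'_f = 151.75 > σ'_p = 133 kPa, so the stress path crosses the preconsolidation pressure — recompression up to σ'_p, then virgin compression beyond:
S_c = H/(1+e₀)·[C_r·log₁₀(σ'_p/σ'_0) + C_c·log₁₀(σ'_f/σ'_p)]
    = 5.5/1.83 × [0.074×log₁₀(133/111) + 0.36×log₁₀(151.75/133)]
    = 3.0055 × [0.0058111 + 0.02062] = 0.07944 m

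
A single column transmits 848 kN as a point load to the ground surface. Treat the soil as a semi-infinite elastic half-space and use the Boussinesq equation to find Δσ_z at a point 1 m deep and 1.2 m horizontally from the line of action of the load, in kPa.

Boussinesq vertical stress below a point load on an elastic half-space:
Δσ_z = 3P/(2πz²) · [1 + (r/z)²]^(−5/2)
r/z = 1.2/1 = 1.2; [1+(r/z)²]^(−5/2) = 0.10753.
Δσ_z = 3×848/(2π×1²) × 0.10753 = 404.89 × 0.10753 = 43.54 kPa

Δσ_z ≈ 43.5 kPa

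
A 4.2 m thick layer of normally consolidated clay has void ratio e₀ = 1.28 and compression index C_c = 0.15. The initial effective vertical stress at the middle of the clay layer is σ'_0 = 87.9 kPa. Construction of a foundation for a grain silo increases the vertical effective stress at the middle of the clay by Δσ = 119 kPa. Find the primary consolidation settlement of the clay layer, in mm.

Final effective stress: σ'_f = σ'_0 + Δσ = 87.9 + 119 = 206.9 kPa.
Normally consolidated clay, so the full stress increment lies on the virgin compression line:
S_c = C_c·H/(1+e₀)·log₁₀(σ'_f/σ'_0) = 0.15×4.2/(1+1.28)×log₁₀(206.9/87.9)
    = 0.27632 × 0.37177 = 0.1027 m

S_c ≈ 103 mm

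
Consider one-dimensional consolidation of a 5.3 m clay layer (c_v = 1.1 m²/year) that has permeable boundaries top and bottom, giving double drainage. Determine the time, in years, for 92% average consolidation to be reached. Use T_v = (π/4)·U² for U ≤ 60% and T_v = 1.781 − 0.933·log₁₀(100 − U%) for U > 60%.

t ≈ 5.99 years

Drainage path length: H_d = H/2 = 2.65 m (double drainage).
U > 60%: T_v = 1.781 − 0.933·log₁₀(100 − 92) = 0.93842.
t = T_v·H_d²/c_v = 0.93842×2.65²/1.1 = 5.991 years.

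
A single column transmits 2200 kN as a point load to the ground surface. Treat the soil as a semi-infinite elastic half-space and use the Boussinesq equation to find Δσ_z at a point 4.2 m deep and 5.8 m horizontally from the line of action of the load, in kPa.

Δσ_z ≈ 4.13 kPa

Boussinesq vertical stress below a point load on an elastic half-space:
Δσ_z = 3P/(2πz²) · [1 + (r/z)²]^(−5/2)
r/z = 5.8/4.2 = 1.381; [1+(r/z)²]^(−5/2) = 0.069403.
Δσ_z = 3×2200/(2π×4.2²) × 0.069403 = 59.548 × 0.069403 = 4.133 kPa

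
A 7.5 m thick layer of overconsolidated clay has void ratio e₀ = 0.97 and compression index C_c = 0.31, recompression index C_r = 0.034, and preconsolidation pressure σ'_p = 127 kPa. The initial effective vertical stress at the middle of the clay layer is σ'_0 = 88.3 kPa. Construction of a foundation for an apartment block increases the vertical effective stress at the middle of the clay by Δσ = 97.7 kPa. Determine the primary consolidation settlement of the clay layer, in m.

Final effective stress: σ'_f = 88.3 + 97.7 = 186 kPa.
σ'_f = 186 > σ'_p = 127 kPa, so the stress path crosses the preconsolidation pressure — recompression up to σ'_p, then virgin compression beyond:
S_c = H/(1+e₀)·[C_r·log₁₀(σ'_p/σ'_0) + C_c·log₁₀(σ'_f/σ'_p)]
    = 7.5/1.97 × [0.034×log₁₀(127/88.3) + 0.31×log₁₀(186/127)]
    = 3.8071 × [0.0053667 + 0.05137] = 0.216 m

S_c ≈ 0.216 m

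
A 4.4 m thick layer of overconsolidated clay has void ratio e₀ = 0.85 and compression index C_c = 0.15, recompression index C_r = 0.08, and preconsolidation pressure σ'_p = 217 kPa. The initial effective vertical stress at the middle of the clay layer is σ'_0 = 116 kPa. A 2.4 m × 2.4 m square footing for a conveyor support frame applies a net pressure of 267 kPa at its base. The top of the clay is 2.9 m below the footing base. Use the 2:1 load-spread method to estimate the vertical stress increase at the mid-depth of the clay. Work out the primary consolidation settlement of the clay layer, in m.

Mid-depth of clay below the footing base: z = 2.9 + 4.4/2 = 5.1 m.
Stress increase at mid-clay by the 2:1 spreading method:
Δσ = qBL/((B+z)(L+z)) = 267×2.4×2.4/((2.4+5.1)(2.4+5.1)) = 27.341 kPa
Final effective stress: σ'_f = 116 + 27.341 = 143.34 kPa.
σ'_f = 143.34 ≤ σ'_p = 217 kPa, so the clay remains overconsolidated and only the recompression index applies:
S_c = C_r·H/(1+e₀)·log₁₀(σ'_f/σ'_0) = 0.08×4.4/1.85×log₁₀(143.34/116)
    = 0.19027 × 0.091909 = 0.01749 m

S_c ≈ 0.0175 m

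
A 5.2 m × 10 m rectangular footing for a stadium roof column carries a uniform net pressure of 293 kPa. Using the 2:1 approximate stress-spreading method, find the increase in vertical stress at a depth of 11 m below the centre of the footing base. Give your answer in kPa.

Δσ_z ≈ 44.8 kPa

By the 2:1 method the load spreads at 1 horizontal : 2 vertical, so at depth z the loaded area has grown by z in each plan dimension:
Δσ = qBL/((B+z)(L+z)) = 293×5.2×10/((5.2+11)(10+11)) = 44.785 kPa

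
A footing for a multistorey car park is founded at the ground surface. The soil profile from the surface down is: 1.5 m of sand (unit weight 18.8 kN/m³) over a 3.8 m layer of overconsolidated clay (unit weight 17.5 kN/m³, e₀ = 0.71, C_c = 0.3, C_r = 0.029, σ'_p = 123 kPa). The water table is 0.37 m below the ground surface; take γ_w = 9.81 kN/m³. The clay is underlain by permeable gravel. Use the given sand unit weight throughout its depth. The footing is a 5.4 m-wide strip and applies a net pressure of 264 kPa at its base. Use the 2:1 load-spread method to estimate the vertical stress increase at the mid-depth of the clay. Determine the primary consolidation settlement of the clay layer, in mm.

Mid-depth of clay below the ground surface: z = 1.5 + 3.8/2 = 3.4 m.
Total vertical stress at mid-clay: σ_v = 18.8×1.5 + 17.5×1.9 = 61.45 kPa.
Pore pressure: u = 9.81×(3.4 − 0.37) = 29.724 kPa.
Initial effective stress: σ'_0 = σ_v − u = 61.45 − 29.724 = 31.726 kPa.
Stress increase at mid-clay by the 2:1 spreading method:
Δσ = qB/(B+z) = 264×5.4/(5.4+3.4) = 162 kPa
Final effective stress: σ'_f = 31.726 + 162 = 193.73 kPa.
σ'_f = 193.73 > σ'_p = 123 kPa, so the stress path crosses the preconsolidation pressure — recompression up to σ'_p, then virgin compression beyond:
S_c = H/(1+e₀)·[C_r·log₁₀(σ'_p/σ'_0) + C_c·log₁₀(σ'_f/σ'_p)]
    = 3.8/1.71 × [0.029×log₁₀(123/31.726) + 0.3×log₁₀(193.73/123)]
    = 2.2222 × [0.017066 + 0.059188] = 0.1695 m

S_c ≈ 169 mm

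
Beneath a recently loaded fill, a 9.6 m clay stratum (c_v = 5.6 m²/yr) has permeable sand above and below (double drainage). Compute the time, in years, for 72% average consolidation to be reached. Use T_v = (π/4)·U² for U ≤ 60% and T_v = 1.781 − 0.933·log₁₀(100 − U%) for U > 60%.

t ≈ 1.77 years

Drainage path length: H_d = H/2 = 4.8 m (double drainage).
U > 60%: T_v = 1.781 − 0.933·log₁₀(100 − 72) = 0.4308.
t = T_v·H_d²/c_v = 0.4308×4.8²/5.6 = 1.772 years.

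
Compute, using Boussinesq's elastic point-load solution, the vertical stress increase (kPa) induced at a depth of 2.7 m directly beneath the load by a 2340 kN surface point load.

Δσ_z ≈ 153 kPa

Boussinesq vertical stress below a point load on an elastic half-space:
Δσ_z = 3P/(2πz²) · [1 + (r/z)²]^(−5/2)
r/z = 0/2.7 = 0; [1+(r/z)²]^(−5/2) = 1.
Δσ_z = 3×2340/(2π×2.7²) × 1 = 153.26 × 1 = 153.3 kPa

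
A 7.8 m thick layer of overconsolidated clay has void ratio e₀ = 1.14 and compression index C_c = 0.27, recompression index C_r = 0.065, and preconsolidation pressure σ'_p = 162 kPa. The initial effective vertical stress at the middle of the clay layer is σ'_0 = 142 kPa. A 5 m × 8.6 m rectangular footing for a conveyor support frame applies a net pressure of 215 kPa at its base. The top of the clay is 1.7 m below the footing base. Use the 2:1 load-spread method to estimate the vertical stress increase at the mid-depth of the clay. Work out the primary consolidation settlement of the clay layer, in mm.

S_c ≈ 111 mm

Mid-depth of clay below the footing base: z = 1.7 + 7.8/2 = 5.6 m.
Stress increase at mid-clay by the 2:1 spreading method:
Δσ = qBL/((B+z)(L+z)) = 215×5×8.6/((5+5.6)(8.6+5.6)) = 61.42 kPa
Final effective stress: σ'_f = 142 + 61.42 = 203.42 kPa.
σ'_f = 203.42 > σ'_p = 162 kPa, so the stress path crosses the preconsolidation pressure — recompression up to σ'_p, then virgin compression beyond:
S_c = H/(1+e₀)·[C_r·log₁₀(σ'_p/σ'_0) + C_c·log₁₀(σ'_f/σ'_p)]
    = 7.8/2.14 × [0.065×log₁₀(162/142) + 0.27×log₁₀(203.42/162)]
    = 3.6449 × [0.0037197 + 0.026697] = 0.1109 m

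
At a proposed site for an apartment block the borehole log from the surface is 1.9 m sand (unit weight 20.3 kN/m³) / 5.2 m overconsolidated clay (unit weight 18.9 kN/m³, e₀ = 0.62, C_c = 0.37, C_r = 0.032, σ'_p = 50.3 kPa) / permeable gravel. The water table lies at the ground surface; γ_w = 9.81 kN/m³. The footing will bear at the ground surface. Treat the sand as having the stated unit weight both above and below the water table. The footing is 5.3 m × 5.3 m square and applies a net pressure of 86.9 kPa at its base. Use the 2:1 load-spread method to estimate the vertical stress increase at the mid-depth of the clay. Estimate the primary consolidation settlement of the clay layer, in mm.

Mid-depth of clay below the ground surface: z = 1.9 + 5.2/2 = 4.5 m.
Total vertical stress at mid-clay: σ_v = 20.3×1.9 + 18.9×2.6 = 87.71 kPa.
Pore pressure: u = 9.81×(4.5 − 0) = 44.145 kPa.
Initial effective stress: σ'_0 = σ_v − u = 87.71 − 44.145 = 43.565 kPa.
Stress increase at mid-clay by the 2:1 spreading method:
Δσ = qBL/((B+z)(L+z)) = 86.9×5.3×5.3/((5.3+4.5)(5.3+4.5)) = 25.417 kPa
Final effective stress: σ'_f = 43.565 + 25.417 = 68.982 kPa.
σ'_f = 68.982 > σ'_p = 50.3 kPa, so the stress path crosses the preconsolidation pressure — recompression up to σ'_p, then virgin compression beyond:
S_c = H/(1+e₀)·[C_r·log₁₀(σ'_p/σ'_0) + C_c·log₁₀(σ'_f/σ'_p)]
    = 5.2/1.62 × [0.032×log₁₀(50.3/43.565) + 0.37×log₁₀(68.982/50.3)]
    = 3.2099 × [0.0019978 + 0.050752] = 0.1693 m

S_c ≈ 169 mm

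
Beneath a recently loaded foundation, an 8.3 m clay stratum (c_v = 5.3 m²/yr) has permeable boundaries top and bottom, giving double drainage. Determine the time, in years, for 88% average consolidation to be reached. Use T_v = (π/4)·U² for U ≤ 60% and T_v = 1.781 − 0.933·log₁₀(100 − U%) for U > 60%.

Drainage path length: H_d = H/2 = 4.15 m (double drainage).
U > 60%: T_v = 1.781 − 0.933·log₁₀(100 − 88) = 0.77412.
t = T_v·H_d²/c_v = 0.77412×4.15²/5.3 = 2.516 years.

t ≈ 2.52 years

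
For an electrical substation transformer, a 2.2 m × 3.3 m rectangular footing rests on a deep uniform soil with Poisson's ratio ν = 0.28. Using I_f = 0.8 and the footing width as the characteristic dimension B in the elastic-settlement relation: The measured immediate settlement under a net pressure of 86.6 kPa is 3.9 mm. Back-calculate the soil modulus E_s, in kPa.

S_e = q·B·(1−ν²)/E_s · I_f  ⇒  E_s = q·B·(1−ν²)·I_f / S_e.
E_s = 86.6 × 2.2 × 0.9216 × 0.8 / 0.0039 = 36020 kPa

E_s ≈ 36000 kPa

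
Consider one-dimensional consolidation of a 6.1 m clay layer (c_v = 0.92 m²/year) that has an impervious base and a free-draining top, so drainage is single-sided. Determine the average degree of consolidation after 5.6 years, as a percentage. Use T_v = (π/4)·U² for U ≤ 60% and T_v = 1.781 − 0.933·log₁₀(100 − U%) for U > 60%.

U ≈ 42 %

Drainage path length: H_d = H = 6.1 m (single drainage).
T_v = c_v·t/H_d² = 0.92×5.6/6.1² = 0.13846.
T_v = 0.13846 corresponds to the U ≤ 60% branch:
U = √(4T_v/π) = 0.4199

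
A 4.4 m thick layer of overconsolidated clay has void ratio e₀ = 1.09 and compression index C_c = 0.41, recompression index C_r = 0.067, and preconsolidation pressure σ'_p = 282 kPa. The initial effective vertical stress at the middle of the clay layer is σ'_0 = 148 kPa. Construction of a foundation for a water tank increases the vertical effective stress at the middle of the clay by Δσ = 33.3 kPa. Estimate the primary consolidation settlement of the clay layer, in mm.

Final effective stress: σ'_f = 148 + 33.3 = 181.3 kPa.
σ'_f = 181.3 ≤ σ'_p = 282 kPa, so the clay remains overconsolidated and only the recompression index applies:
S_c = C_r·H/(1+e₀)·log₁₀(σ'_f/σ'_0) = 0.067×4.4/2.09×log₁₀(181.3/148)
    = 0.14106 × 0.088136 = 0.01243 m

S_c ≈ 12.4 mm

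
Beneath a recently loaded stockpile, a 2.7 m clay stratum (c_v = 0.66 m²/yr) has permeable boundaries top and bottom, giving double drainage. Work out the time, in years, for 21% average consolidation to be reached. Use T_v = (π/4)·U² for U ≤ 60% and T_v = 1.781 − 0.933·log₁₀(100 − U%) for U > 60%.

t ≈ 0.0956 years

Drainage path length: H_d = H/2 = 1.35 m (double drainage).
U ≤ 60%: T_v = (π/4)·U² = (π/4)×0.21² = 0.034636.
t = T_v·H_d²/c_v = 0.034636×1.35²/0.66 = 0.09564 years.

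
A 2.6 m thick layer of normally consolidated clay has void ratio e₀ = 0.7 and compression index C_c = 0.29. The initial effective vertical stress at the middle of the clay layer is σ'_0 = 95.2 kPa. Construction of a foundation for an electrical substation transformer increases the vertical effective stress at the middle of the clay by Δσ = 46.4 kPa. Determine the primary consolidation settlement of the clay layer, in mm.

Final effective stress: σ'_f = σ'_0 + Δσ = 95.2 + 46.4 = 141.6 kPa.
Normally consolidated clay, so the full stress increment lies on the virgin compression line:
S_c = C_c·H/(1+e₀)·log₁₀(σ'_f/σ'_0) = 0.29×2.6/(1+0.7)×log₁₀(141.6/95.2)
    = 0.44353 × 0.17243 = 0.07648 m

S_c ≈ 76.5 mm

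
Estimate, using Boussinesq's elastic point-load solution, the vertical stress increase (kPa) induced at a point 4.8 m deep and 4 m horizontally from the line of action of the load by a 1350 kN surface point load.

Boussinesq vertical stress below a point load on an elastic half-space:
Δσ_z = 3P/(2πz²) · [1 + (r/z)²]^(−5/2)
r/z = 4/4.8 = 0.83333; [1+(r/z)²]^(−5/2) = 0.26757.
Δσ_z = 3×1350/(2π×4.8²) × 0.26757 = 27.976 × 0.26757 = 7.486 kPa

Δσ_z ≈ 7.49 kPa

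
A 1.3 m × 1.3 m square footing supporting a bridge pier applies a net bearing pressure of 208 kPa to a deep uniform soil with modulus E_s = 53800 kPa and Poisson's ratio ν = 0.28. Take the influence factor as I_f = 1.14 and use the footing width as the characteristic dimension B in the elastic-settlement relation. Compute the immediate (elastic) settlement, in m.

Immediate (elastic) settlement: S_e = q·B·(1−ν²)/E_s · I_f.
S_e = 208 × 1.3 × (1 − 0.28²) / 53800 × 1.14
    = 208 × 1.3 × 0.9216 / 53800 × 1.14
    = 0.00528 m

S_e ≈ 0.00528 m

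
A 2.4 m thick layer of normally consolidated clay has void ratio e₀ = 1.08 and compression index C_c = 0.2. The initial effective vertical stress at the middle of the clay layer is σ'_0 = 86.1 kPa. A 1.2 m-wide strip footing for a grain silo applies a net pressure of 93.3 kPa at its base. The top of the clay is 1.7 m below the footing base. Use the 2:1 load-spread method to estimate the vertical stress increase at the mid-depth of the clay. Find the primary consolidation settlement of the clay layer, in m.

S_c ≈ 0.0276 m

Mid-depth of clay below the footing base: z = 1.7 + 2.4/2 = 2.9 m.
Stress increase at mid-clay by the 2:1 spreading method:
Δσ = qB/(B+z) = 93.3×1.2/(1.2+2.9) = 27.307 kPa
Final effective stress: σ'_f = σ'_0 + Δσ = 86.1 + 27.307 = 113.41 kPa.
Normally consolidated clay, so the full stress increment lies on the virgin compression line:
S_c = C_c·H/(1+e₀)·log₁₀(σ'_f/σ'_0) = 0.2×2.4/(1+1.08)×log₁₀(113.41/86.1)
    = 0.23077 × 0.11965 = 0.02761 m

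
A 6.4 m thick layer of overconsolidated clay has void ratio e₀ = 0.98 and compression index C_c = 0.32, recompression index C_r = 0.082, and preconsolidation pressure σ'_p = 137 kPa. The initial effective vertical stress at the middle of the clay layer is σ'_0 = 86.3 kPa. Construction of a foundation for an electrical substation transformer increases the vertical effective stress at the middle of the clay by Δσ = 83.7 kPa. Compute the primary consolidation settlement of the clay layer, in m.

S_c ≈ 0.15 m

Final effective stress: σ'_f = 86.3 + 83.7 = 170 kPa.
σ'_f = 170 > σ'_p = 137 kPa, so the stress path crosses the preconsolidation pressure — recompression up to σ'_p, then virgin compression beyond:
S_c = H/(1+e₀)·[C_r·log₁₀(σ'_p/σ'_0) + C_c·log₁₀(σ'_f/σ'_p)]
    = 6.4/1.98 × [0.082×log₁₀(137/86.3) + 0.32×log₁₀(170/137)]
    = 3.2323 × [0.016458 + 0.029993] = 0.1501 m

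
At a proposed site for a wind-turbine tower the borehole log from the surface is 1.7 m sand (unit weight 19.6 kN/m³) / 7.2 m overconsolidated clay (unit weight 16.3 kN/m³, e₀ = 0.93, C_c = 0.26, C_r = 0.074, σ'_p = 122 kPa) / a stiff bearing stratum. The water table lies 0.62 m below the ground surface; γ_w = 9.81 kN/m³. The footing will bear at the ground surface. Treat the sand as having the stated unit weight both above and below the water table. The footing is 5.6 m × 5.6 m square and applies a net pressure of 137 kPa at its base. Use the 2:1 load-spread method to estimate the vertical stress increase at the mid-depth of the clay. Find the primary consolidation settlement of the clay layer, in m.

S_c ≈ 0.0694 m

Mid-depth of clay below the ground surface: z = 1.7 + 7.2/2 = 5.3 m.
Total vertical stress at mid-clay: σ_v = 19.6×1.7 + 16.3×3.6 = 92 kPa.
Pore pressure: u = 9.81×(5.3 − 0.62) = 45.911 kPa.
Initial effective stress: σ'_0 = σ_v − u = 92 − 45.911 = 46.089 kPa.
Stress increase at mid-clay by the 2:1 spreading method:
Δσ = qBL/((B+z)(L+z)) = 137×5.6×5.6/((5.6+5.3)(5.6+5.3)) = 36.161 kPa
Final effective stress: σ'_f = 46.089 + 36.161 = 82.25 kPa.
σ'_f = 82.25 ≤ σ'_p = 122 kPa, so the clay remains overconsolidated and only the recompression index applies:
S_c = C_r·H/(1+e₀)·log₁₀(σ'_f/σ'_0) = 0.074×7.2/1.93×log₁₀(82.25/46.089)
    = 0.27606 × 0.25154 = 0.06944 m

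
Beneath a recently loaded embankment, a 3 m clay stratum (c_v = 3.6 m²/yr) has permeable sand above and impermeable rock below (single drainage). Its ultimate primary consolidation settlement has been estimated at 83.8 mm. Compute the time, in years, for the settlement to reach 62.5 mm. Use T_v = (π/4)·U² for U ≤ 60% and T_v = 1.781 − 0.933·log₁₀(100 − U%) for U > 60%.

Drainage path length: H_d = H = 3 m (single drainage).
U = S(t)/S_ult = 62.5/83.8 = 0.7458.
U > 60%: T_v = 1.781 − 0.933·log₁₀(100 − 74.582) = 0.47001.
t = T_v·H_d²/c_v = 0.47001×3²/3.6 = 1.175 years.

t ≈ 1.18 years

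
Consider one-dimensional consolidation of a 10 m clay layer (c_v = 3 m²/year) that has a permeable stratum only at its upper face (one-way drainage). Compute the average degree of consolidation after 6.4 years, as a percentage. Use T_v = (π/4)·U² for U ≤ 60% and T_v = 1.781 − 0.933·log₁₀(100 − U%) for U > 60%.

U ≈ 49.4 %

Drainage path length: H_d = H = 10 m (single drainage).
T_v = c_v·t/H_d² = 3×6.4/10² = 0.192.
T_v = 0.192 corresponds to the U ≤ 60% branch:
U = √(4T_v/π) = 0.4944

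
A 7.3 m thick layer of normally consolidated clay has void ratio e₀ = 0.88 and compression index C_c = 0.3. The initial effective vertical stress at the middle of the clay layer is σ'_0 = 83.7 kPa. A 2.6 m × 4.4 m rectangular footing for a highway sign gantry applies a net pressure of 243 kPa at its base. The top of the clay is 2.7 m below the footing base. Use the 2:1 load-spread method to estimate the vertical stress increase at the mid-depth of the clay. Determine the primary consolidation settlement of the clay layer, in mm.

Mid-depth of clay below the footing base: z = 2.7 + 7.3/2 = 6.35 m.
Stress increase at mid-clay by the 2:1 spreading method:
Δσ = qBL/((B+z)(L+z)) = 243×2.6×4.4/((2.6+6.35)(4.4+6.35)) = 28.894 kPa
Final effective stress: σ'_f = σ'_0 + Δσ = 83.7 + 28.894 = 112.59 kPa.
Normally consolidated clay, so the full stress increment lies on the virgin compression line:
S_c = C_c·H/(1+e₀)·log₁₀(σ'_f/σ'_0) = 0.3×7.3/(1+0.88)×log₁₀(112.59/83.7)
    = 1.1649 × 0.12877 = 0.15 m

S_c ≈ 150 mm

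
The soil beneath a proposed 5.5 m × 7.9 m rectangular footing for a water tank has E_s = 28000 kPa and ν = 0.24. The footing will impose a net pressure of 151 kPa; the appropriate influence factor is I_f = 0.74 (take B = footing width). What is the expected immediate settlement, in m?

S_e ≈ 0.0207 m

Immediate (elastic) settlement: S_e = q·B·(1−ν²)/E_s · I_f.
S_e = 151 × 5.5 × (1 − 0.24²) / 28000 × 0.74
    = 151 × 5.5 × 0.9424 / 28000 × 0.74
    = 0.02068 m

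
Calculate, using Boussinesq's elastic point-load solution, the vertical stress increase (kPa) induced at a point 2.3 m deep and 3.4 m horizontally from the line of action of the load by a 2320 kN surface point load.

Δσ_z ≈ 11.6 kPa

Boussinesq vertical stress below a point load on an elastic half-space:
Δσ_z = 3P/(2πz²) · [1 + (r/z)²]^(−5/2)
r/z = 3.4/2.3 = 1.4783; [1+(r/z)²]^(−5/2) = 0.055225.
Δσ_z = 3×2320/(2π×2.3²) × 0.055225 = 209.4 × 0.055225 = 11.56 kPa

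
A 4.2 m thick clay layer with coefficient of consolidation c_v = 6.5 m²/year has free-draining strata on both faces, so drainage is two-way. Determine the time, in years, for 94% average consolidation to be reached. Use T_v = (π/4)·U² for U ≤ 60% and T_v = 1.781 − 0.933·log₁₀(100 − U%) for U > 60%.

Drainage path length: H_d = H/2 = 2.1 m (double drainage).
U > 60%: T_v = 1.781 − 0.933·log₁₀(100 − 94) = 1.055.
t = T_v·H_d²/c_v = 1.055×2.1²/6.5 = 0.7158 years.

t ≈ 0.716 years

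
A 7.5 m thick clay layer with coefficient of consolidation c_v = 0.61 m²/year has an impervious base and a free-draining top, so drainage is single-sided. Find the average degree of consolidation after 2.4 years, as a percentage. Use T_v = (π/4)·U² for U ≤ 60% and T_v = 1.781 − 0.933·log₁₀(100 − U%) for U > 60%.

Drainage path length: H_d = H = 7.5 m (single drainage).
T_v = c_v·t/H_d² = 0.61×2.4/7.5² = 0.026027.
T_v = 0.026027 corresponds to the U ≤ 60% branch:
U = √(4T_v/π) = 0.182

U ≈ 18.2 %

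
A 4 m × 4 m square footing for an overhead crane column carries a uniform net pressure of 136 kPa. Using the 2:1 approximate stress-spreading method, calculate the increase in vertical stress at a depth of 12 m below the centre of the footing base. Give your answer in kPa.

Δσ_z ≈ 8.5 kPa

By the 2:1 method the load spreads at 1 horizontal : 2 vertical, so at depth z the loaded area has grown by z in each plan dimension:
Δσ = qBL/((B+z)(L+z)) = 136×4×4/((4+12)(4+12)) = 8.5 kPa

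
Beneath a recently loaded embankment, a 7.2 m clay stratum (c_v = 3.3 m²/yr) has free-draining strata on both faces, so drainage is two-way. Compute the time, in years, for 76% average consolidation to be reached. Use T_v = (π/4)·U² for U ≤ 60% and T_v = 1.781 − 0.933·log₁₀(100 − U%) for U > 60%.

t ≈ 1.94 years

Drainage path length: H_d = H/2 = 3.6 m (double drainage).
U > 60%: T_v = 1.781 − 0.933·log₁₀(100 − 76) = 0.49326.
t = T_v·H_d²/c_v = 0.49326×3.6²/3.3 = 1.937 years.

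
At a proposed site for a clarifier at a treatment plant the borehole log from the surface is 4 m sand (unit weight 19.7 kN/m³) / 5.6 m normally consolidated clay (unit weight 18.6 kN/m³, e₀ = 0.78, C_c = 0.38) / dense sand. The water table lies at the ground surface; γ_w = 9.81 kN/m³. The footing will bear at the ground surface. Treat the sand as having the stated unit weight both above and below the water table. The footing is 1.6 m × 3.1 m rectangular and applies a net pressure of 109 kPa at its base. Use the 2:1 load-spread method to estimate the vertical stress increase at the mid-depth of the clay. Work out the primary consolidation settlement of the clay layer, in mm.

S_c ≈ 50.1 mm

Mid-depth of clay below the ground surface: z = 4 + 5.6/2 = 6.8 m.
Total vertical stress at mid-clay: σ_v = 19.7×4 + 18.6×2.8 = 130.88 kPa.
Pore pressure: u = 9.81×(6.8 − 0) = 66.708 kPa.
Initial effective stress: σ'_0 = σ_v − u = 130.88 − 66.708 = 64.172 kPa.
Stress increase at mid-clay by the 2:1 spreading method:
Δσ = qBL/((B+z)(L+z)) = 109×1.6×3.1/((1.6+6.8)(3.1+6.8)) = 6.5012 kPa
Final effective stress: σ'_f = σ'_0 + Δσ = 64.172 + 6.5012 = 70.673 kPa.
Normally consolidated clay, so the full stress increment lies on the virgin compression line:
S_c = C_c·H/(1+e₀)·log₁₀(σ'_f/σ'_0) = 0.38×5.6/(1+0.78)×log₁₀(70.673/64.172)
    = 1.1955 × 0.041908 = 0.0501 m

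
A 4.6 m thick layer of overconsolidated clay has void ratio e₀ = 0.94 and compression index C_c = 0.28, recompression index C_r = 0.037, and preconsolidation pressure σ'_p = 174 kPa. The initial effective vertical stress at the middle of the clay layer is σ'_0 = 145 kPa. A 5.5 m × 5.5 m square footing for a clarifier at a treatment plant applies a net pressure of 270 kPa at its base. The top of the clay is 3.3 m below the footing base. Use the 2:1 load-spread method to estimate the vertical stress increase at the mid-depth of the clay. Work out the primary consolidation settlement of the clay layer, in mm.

Mid-depth of clay below the footing base: z = 3.3 + 4.6/2 = 5.6 m.
Stress increase at mid-clay by the 2:1 spreading method:
Δσ = qBL/((B+z)(L+z)) = 270×5.5×5.5/((5.5+5.6)(5.5+5.6)) = 66.289 kPa
Final effective stress: σ'_f = 145 + 66.289 = 211.29 kPa.
σ'_f = 211.29 > σ'_p = 174 kPa, so the stress path crosses the preconsolidation pressure — recompression up to σ'_p, then virgin compression beyond:
S_c = H/(1+e₀)·[C_r·log₁₀(σ'_p/σ'_0) + C_c·log₁₀(σ'_f/σ'_p)]
    = 4.6/1.94 × [0.037×log₁₀(174/145) + 0.28×log₁₀(211.29/174)]
    = 2.3711 × [0.0029297 + 0.023612] = 0.06293 m

S_c ≈ 62.9 mm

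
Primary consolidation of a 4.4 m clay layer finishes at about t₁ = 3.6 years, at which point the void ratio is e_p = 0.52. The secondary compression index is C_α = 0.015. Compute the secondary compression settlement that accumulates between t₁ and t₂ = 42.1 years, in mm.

Secondary compression: S_s = C_α·H/(1+e_p)·log₁₀(t₂/t₁)
S_s = 0.015×4.4/(1+0.52)×log₁₀(42.1/3.6)
    = 0.04342 × 1.068 = 0.04637 m

S_s ≈ 46.4 mm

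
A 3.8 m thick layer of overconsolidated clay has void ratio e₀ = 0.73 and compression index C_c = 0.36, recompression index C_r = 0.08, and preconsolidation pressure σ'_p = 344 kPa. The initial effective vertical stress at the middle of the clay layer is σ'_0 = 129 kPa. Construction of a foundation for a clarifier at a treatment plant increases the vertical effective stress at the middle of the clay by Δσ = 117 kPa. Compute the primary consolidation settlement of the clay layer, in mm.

S_c ≈ 49.3 mm

Final effective stress: σ'_f = 129 + 117 = 246 kPa.
σ'_f = 246 ≤ σ'_p = 344 kPa, so the clay remains overconsolidated and only the recompression index applies:
S_c = C_r·H/(1+e₀)·log₁₀(σ'_f/σ'_0) = 0.08×3.8/1.73×log₁₀(246/129)
    = 0.17572 × 0.28035 = 0.04926 m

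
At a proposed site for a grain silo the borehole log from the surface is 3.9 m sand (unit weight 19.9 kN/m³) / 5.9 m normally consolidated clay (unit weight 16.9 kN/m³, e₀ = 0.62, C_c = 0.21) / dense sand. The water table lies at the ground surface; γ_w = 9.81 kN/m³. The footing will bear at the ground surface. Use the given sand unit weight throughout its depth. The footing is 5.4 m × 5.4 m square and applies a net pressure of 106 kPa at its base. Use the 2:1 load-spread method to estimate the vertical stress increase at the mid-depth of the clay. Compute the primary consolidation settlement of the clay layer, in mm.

Mid-depth of clay below the ground surface: z = 3.9 + 5.9/2 = 6.85 m.
Total vertical stress at mid-clay: σ_v = 19.9×3.9 + 16.9×2.95 = 127.47 kPa.
Pore pressure: u = 9.81×(6.85 − 0) = 67.198 kPa.
Initial effective stress: σ'_0 = σ_v − u = 127.47 − 67.198 = 60.272 kPa.
Stress increase at mid-clay by the 2:1 spreading method:
Δσ = qBL/((B+z)(L+z)) = 106×5.4×5.4/((5.4+6.85)(5.4+6.85)) = 20.598 kPa
Final effective stress: σ'_f = σ'_0 + Δσ = 60.272 + 20.598 = 80.87 kPa.
Normally consolidated clay, so the full stress increment lies on the virgin compression line:
S_c = C_c·H/(1+e₀)·log₁₀(σ'_f/σ'_0) = 0.21×5.9/(1+0.62)×log₁₀(80.87/60.272)
    = 0.76481 × 0.12767 = 0.09764 m

S_c ≈ 97.6 mm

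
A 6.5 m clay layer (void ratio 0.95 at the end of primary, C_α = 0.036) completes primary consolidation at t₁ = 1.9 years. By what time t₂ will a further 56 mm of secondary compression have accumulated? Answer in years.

t₂ ≈ 5.56 years

S_s = C_α·H/(1+e_p)·log₁₀(t₂/t₁) ⇒ log₁₀(t₂/t₁) = S_s·(1+e_p)/(C_α·H).
log₁₀(t₂/t₁) = 0.056 × (1+0.95) / (0.036×6.5) = 0.4667
t₂ = t₁ × 10^0.4667 = 1.9 × 2.929 = 5.564 years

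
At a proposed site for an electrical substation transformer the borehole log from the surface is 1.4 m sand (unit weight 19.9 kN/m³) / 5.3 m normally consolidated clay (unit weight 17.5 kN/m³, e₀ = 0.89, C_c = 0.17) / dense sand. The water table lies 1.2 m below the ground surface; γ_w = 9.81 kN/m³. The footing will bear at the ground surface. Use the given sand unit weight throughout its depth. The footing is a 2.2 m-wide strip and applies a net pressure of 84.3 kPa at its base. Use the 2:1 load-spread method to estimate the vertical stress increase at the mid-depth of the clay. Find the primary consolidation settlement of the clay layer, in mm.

S_c ≈ 103 mm

Mid-depth of clay below the ground surface: z = 1.4 + 5.3/2 = 4.05 m.
Total vertical stress at mid-clay: σ_v = 19.9×1.4 + 17.5×2.65 = 74.235 kPa.
Pore pressure: u = 9.81×(4.05 − 1.2) = 27.959 kPa.
Initial effective stress: σ'_0 = σ_v − u = 74.235 − 27.959 = 46.276 kPa.
Stress increase at mid-clay by the 2:1 spreading method:
Δσ = qB/(B+z) = 84.3×2.2/(2.2+4.05) = 29.674 kPa
Final effective stress: σ'_f = σ'_0 + Δσ = 46.276 + 29.674 = 75.95 kPa.
Normally consolidated clay, so the full stress increment lies on the virgin compression line:
S_c = C_c·H/(1+e₀)·log₁₀(σ'_f/σ'_0) = 0.17×5.3/(1+0.89)×log₁₀(75.95/46.276)
    = 0.47672 × 0.21517 = 0.1026 m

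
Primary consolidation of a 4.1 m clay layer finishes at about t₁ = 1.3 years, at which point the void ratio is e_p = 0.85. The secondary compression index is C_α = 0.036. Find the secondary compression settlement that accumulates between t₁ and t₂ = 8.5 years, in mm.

Secondary compression: S_s = C_α·H/(1+e_p)·log₁₀(t₂/t₁)
S_s = 0.036×4.1/(1+0.85)×log₁₀(8.5/1.3)
    = 0.07978 × 0.8155 = 0.06506 m

S_s ≈ 65.1 mm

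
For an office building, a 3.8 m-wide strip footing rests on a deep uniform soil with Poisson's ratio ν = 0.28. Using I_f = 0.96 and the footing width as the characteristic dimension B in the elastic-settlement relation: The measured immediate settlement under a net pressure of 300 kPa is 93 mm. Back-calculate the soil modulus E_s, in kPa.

S_e = q·B·(1−ν²)/E_s · I_f  ⇒  E_s = q·B·(1−ν²)·I_f / S_e.
E_s = 300 × 3.8 × 0.9216 × 0.96 / 0.093 = 10850 kPa

E_s ≈ 10800 kPa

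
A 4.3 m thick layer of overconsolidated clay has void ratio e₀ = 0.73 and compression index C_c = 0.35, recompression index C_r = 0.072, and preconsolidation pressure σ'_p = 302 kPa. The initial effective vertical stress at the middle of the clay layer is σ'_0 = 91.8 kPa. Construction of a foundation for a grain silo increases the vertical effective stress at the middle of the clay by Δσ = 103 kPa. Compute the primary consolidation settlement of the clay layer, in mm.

S_c ≈ 58.5 mm

Final effective stress: σ'_f = 91.8 + 103 = 194.8 kPa.
σ'_f = 194.8 ≤ σ'_p = 302 kPa, so the clay remains overconsolidated and only the recompression index applies:
S_c = C_r·H/(1+e₀)·log₁₀(σ'_f/σ'_0) = 0.072×4.3/1.73×log₁₀(194.8/91.8)
    = 0.17896 × 0.32675 = 0.05847 m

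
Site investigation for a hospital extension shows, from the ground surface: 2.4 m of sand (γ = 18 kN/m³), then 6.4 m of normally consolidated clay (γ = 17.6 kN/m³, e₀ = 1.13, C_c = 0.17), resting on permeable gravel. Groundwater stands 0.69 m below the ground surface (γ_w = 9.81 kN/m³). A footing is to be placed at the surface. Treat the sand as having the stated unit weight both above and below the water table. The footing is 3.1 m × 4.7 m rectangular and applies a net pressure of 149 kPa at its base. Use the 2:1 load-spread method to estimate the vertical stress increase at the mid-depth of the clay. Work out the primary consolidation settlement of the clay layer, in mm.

S_c ≈ 85.7 mm

Mid-depth of clay below the ground surface: z = 2.4 + 6.4/2 = 5.6 m.
Total vertical stress at mid-clay: σ_v = 18×2.4 + 17.6×3.2 = 99.52 kPa.
Pore pressure: u = 9.81×(5.6 − 0.69) = 48.167 kPa.
Initial effective stress: σ'_0 = σ_v − u = 99.52 − 48.167 = 51.353 kPa.
Stress increase at mid-clay by the 2:1 spreading method:
Δσ = qBL/((B+z)(L+z)) = 149×3.1×4.7/((3.1+5.6)(4.7+5.6)) = 24.226 kPa
Final effective stress: σ'_f = σ'_0 + Δσ = 51.353 + 24.226 = 75.579 kPa.
Normally consolidated clay, so the full stress increment lies on the virgin compression line:
S_c = C_c·H/(1+e₀)·log₁₀(σ'_f/σ'_0) = 0.17×6.4/(1+1.13)×log₁₀(75.579/51.353)
    = 0.5108 × 0.16784 = 0.08573 m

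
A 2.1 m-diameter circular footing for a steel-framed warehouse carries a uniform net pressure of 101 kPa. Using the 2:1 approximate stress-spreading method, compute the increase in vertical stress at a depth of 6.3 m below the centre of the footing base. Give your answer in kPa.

By the 2:1 method the load spreads at 1 horizontal : 2 vertical, so at depth z the loaded area has grown by z in each plan dimension:
Δσ ≈ qD²/(D+z)² = 101×2.1²/(2.1+6.3)² = 6.3125 kPa

Δσ_z ≈ 6.31 kPa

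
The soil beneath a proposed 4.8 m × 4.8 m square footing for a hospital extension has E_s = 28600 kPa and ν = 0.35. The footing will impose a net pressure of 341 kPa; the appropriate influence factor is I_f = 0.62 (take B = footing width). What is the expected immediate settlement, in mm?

S_e ≈ 31.1 mm

Immediate (elastic) settlement: S_e = q·B·(1−ν²)/E_s · I_f.
S_e = 341 × 4.8 × (1 − 0.35²) / 28600 × 0.62
    = 341 × 4.8 × 0.8775 / 28600 × 0.62
    = 0.03114 m = 31.14 mm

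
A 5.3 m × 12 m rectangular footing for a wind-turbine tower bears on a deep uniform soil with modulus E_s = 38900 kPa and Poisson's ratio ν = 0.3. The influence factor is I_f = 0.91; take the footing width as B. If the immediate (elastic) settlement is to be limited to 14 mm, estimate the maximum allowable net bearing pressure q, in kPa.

q ≈ 124 kPa

S_e = q·B·(1−ν²)/E_s · I_f  ⇒  q = S_e·E_s / (B·(1−ν²)·I_f).
q = 0.014 × 38900 / (5.3 × 0.91 × 0.91) = 124.1 kPa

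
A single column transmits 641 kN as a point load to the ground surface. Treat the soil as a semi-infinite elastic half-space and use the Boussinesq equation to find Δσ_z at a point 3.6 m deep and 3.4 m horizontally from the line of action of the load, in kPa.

Boussinesq vertical stress below a point load on an elastic half-space:
Δσ_z = 3P/(2πz²) · [1 + (r/z)²]^(−5/2)
r/z = 3.4/3.6 = 0.94444; [1+(r/z)²]^(−5/2) = 0.2031.
Δσ_z = 3×641/(2π×3.6²) × 0.2031 = 23.615 × 0.2031 = 4.796 kPa

Δσ_z ≈ 4.8 kPa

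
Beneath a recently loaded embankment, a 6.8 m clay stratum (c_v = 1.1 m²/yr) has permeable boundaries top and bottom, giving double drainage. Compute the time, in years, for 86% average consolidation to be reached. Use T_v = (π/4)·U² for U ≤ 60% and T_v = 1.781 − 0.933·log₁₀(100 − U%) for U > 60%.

Drainage path length: H_d = H/2 = 3.4 m (double drainage).
U > 60%: T_v = 1.781 − 0.933·log₁₀(100 − 86) = 0.71166.
t = T_v·H_d²/c_v = 0.71166×3.4²/1.1 = 7.479 years.

t ≈ 7.48 years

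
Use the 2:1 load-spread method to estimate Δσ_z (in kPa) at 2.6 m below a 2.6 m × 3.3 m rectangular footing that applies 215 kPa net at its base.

By the 2:1 method the load spreads at 1 horizontal : 2 vertical, so at depth z the loaded area has grown by z in each plan dimension:
Δσ = qBL/((B+z)(L+z)) = 215×2.6×3.3/((2.6+2.6)(3.3+2.6)) = 60.127 kPa

Δσ_z ≈ 60.1 kPa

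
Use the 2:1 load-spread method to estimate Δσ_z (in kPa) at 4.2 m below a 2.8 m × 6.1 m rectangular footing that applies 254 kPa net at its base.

Δσ_z ≈ 60.2 kPa

By the 2:1 method the load spreads at 1 horizontal : 2 vertical, so at depth z the loaded area has grown by z in each plan dimension:
Δσ = qBL/((B+z)(L+z)) = 254×2.8×6.1/((2.8+4.2)(6.1+4.2)) = 60.171 kPa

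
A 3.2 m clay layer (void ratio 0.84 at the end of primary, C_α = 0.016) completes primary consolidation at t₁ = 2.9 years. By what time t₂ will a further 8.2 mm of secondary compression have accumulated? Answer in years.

S_s = C_α·H/(1+e_p)·log₁₀(t₂/t₁) ⇒ log₁₀(t₂/t₁) = S_s·(1+e_p)/(C_α·H).
log₁₀(t₂/t₁) = 0.0082 × (1+0.84) / (0.016×3.2) = 0.2947
t₂ = t₁ × 10^0.2947 = 2.9 × 1.971 = 5.716 years

t₂ ≈ 5.72 years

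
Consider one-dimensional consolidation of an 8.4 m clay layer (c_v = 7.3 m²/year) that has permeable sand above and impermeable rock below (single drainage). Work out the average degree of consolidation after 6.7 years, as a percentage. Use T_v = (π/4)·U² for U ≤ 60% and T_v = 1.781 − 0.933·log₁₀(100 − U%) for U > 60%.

Drainage path length: H_d = H = 8.4 m (single drainage).
T_v = c_v·t/H_d² = 7.3×6.7/8.4² = 0.69317.
T_v = 0.69317 corresponds to the U > 60% branch:
U = 1 − 10^((1.781 − T_v)/0.933)/100 = 0.8535

U ≈ 85.3 %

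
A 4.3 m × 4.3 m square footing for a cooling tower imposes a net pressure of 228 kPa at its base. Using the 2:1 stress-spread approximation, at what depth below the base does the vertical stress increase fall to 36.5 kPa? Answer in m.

2:1 spreading — at depth z the loaded area has grown by z in each plan dimension:
qB²/(B+z)² = Δσ_z ⇒ z = B(√(q/Δσ_z) − 1) = 4.3×(√(228/36.5) − 1) = 6.447 m

z ≈ 6.45 m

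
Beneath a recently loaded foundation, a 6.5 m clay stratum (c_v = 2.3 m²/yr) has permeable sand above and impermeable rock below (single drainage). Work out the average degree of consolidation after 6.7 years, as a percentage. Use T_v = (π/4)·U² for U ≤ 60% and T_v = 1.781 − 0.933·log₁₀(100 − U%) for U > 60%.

U ≈ 67 %

Drainage path length: H_d = H = 6.5 m (single drainage).
T_v = c_v·t/H_d² = 2.3×6.7/6.5² = 0.36473.
T_v = 0.36473 corresponds to the U > 60% branch:
U = 1 − 10^((1.781 − T_v)/0.933)/100 = 0.6704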